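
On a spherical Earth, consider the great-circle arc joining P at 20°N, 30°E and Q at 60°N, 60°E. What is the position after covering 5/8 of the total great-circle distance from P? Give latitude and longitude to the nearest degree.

≈ 46°N, 44°E

The haversine formula gives a central angle δ ≈ 0.791 rad (45.3°) between the endpoints.
Interpolate at f = 5/8 with slerp weights a = sin((1−f)δ)/sin δ ≈ 0.411, b = sin(fδ)/sin δ ≈ 0.667.
p = a·p₁ + b·p₂ ≈ (0.501, 0.482, 0.718); φ = arcsin(p_z) ≈ 45.93°, λ = atan2(p_y, p_x) ≈ 43.88°.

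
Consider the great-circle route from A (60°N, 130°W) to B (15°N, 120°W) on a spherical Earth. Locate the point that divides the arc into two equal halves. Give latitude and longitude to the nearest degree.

≈ (38°N, 123°W)

Write both endpoints as unit vectors p₁, p₂ with components (cos φ cos λ, cos φ sin λ, sin φ).
The central angle between the endpoints is δ = arccos(p₁·p₂) ≈ 0.796 rad (45.6°).
Interpolate at f = 1/2 with slerp weights a = sin((1−f)δ)/sin δ ≈ 0.542, b = sin(fδ)/sin δ ≈ 0.542.
p = a·p₁ + b·p₂ ≈ (-0.436, -0.661, 0.610); φ = arcsin(p_z) ≈ 37.59°, λ = atan2(p_y, p_x) ≈ -123.41°.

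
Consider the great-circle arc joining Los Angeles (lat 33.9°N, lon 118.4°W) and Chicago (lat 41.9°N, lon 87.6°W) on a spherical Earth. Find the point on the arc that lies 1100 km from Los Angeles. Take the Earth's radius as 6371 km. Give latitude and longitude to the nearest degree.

Convert each endpoint to a unit vector on the sphere (x = cos φ cos λ, y = cos φ sin λ, z = sin φ).
The central angle between the endpoints is δ = arccos(p₁·p₂) ≈ 0.444 rad (25.4°). The total great-circle distance is δ·R ≈ 0.444 × 6371 ≈ 2827 km, so the target fraction is f = 1100/2827 ≈ 0.389.
Interpolate at f ≈ 0.389 with slerp weights a = sin((1−f)δ)/sin δ ≈ 0.624, b = sin(fδ)/sin δ ≈ 0.400.
p = a·p₁ + b·p₂ ≈ (-0.234, -0.753, 0.615); φ = arcsin(p_z) ≈ 37.96°, λ = atan2(p_y, p_x) ≈ -107.25°.

≈ lat 38°N, lon 107°W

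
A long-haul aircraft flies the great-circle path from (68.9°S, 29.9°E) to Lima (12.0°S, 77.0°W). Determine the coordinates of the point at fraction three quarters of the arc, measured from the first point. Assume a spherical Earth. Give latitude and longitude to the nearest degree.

Convert each endpoint to a unit vector on the sphere (x = cos φ cos λ, y = cos φ sin λ, z = sin φ).
The central angle between the endpoints is δ = arccos(p₁·p₂) ≈ 1.479 rad (84.7°).
Interpolate at f = 3/4 with slerp weights a = sin((1−f)δ)/sin δ ≈ 0.363, b = sin(fδ)/sin δ ≈ 0.899.
p = a·p₁ + b·p₂ ≈ (0.311, -0.792, -0.526); φ = arcsin(p_z) ≈ -31.70°, λ = atan2(p_y, p_x) ≈ -68.55°.

≈ (32°S, 69°W)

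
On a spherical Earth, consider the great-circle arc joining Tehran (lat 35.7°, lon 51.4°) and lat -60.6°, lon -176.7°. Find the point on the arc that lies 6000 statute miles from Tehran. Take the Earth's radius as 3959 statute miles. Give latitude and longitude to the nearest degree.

Write both endpoints as unit vectors p₁, p₂ with components (cos φ cos λ, cos φ sin λ, sin φ).
The central angle between the endpoints is δ = arccos(p₁·p₂) ≈ 2.457 rad (140.8°). The total great-circle distance is δ·R ≈ 2.457 × 3959 ≈ 9727 mi, so the target fraction is f = 6000/9727 ≈ 0.617.
Interpolate at f ≈ 0.617 with slerp weights a = sin((1−f)δ)/sin δ ≈ 1.278, b = sin(fδ)/sin δ ≈ 1.579.
p = a·p₁ + b·p₂ ≈ (-0.126, 0.767, -0.630); φ = arcsin(p_z) ≈ -39.02°, λ = atan2(p_y, p_x) ≈ 99.35°.

≈ lat -39°, lon 99°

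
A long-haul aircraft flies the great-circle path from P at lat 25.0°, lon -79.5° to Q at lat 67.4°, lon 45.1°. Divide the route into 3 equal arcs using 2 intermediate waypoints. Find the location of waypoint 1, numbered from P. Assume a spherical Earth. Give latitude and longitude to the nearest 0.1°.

≈ lat 49.4°, lon -66.8°

Write both endpoints as unit vectors p₁, p₂ with components (cos φ cos λ, cos φ sin λ, sin φ).
The central angle between the endpoints is δ = arccos(p₁·p₂) ≈ 1.377 rad (78.9°).
Interpolate at f = 1/3 with slerp weights a = sin((1−f)δ)/sin δ ≈ 0.810, b = sin(fδ)/sin δ ≈ 0.452.
p = a·p₁ + b·p₂ ≈ (0.256, -0.599, 0.759); φ = arcsin(p_z) ≈ 49.38°, λ = atan2(p_y, p_x) ≈ -66.83°.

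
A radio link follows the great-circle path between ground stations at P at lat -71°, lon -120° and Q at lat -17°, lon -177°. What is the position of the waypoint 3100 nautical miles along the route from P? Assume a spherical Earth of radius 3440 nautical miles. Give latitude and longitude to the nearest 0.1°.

≈ lat -28.3°, lon -172.9°

Write both endpoints as unit vectors p₁, p₂ with components (cos φ cos λ, cos φ sin λ, sin φ).
The central angle between the endpoints is δ = arccos(p₁·p₂) ≈ 1.108 rad (63.5°). The total great-circle distance is δ·R ≈ 1.108 × 3440 ≈ 3813 nmi, so the target fraction is f = 3100/3813 ≈ 0.813.
Interpolate at f ≈ 0.813 with slerp weights a = sin((1−f)δ)/sin δ ≈ 0.230, b = sin(fδ)/sin δ ≈ 0.876.
p = a·p₁ + b·p₂ ≈ (-0.874, -0.109, -0.474); φ = arcsin(p_z) ≈ -28.27°, λ = atan2(p_y, p_x) ≈ -172.91°.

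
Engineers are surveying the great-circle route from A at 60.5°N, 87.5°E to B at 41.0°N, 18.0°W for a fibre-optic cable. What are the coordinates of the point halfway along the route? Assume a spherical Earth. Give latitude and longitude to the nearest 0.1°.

From cos δ = sin φ₁ sin φ₂ + cos φ₁ cos φ₂ cos Δλ, the central angle is δ ≈ 1.080 rad (61.9°).
Interpolate at f = 1/2 with slerp weights a = sin((1−f)δ)/sin δ ≈ 0.583, b = sin(fδ)/sin δ ≈ 0.583.
p = a·p₁ + b·p₂ ≈ (0.431, 0.151, 0.890); φ = arcsin(p_z) ≈ 62.84°, λ = atan2(p_y, p_x) ≈ 19.29°.

≈ 62.8°N, 19.3°E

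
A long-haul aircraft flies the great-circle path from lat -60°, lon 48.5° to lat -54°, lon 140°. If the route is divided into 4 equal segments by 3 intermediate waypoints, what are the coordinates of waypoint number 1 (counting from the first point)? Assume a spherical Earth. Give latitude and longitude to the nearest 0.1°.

≈ lat -65.0°, lon 71.2°

Write both endpoints as unit vectors p₁, p₂ with components (cos φ cos λ, cos φ sin λ, sin φ).
The central angle between the endpoints is δ = arccos(p₁·p₂) ≈ 0.805 rad (46.1°).
Interpolate at f = 1/4 with slerp weights a = sin((1−f)δ)/sin δ ≈ 0.788, b = sin(fδ)/sin δ ≈ 0.277.
p = a·p₁ + b·p₂ ≈ (0.136, 0.400, -0.906); φ = arcsin(p_z) ≈ -65.02°, λ = atan2(p_y, p_x) ≈ 71.20°.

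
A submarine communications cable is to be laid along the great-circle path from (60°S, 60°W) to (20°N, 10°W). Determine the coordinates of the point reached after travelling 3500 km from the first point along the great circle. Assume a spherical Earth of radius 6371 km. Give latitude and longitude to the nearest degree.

Convert each endpoint to a unit vector on the sphere (x = cos φ cos λ, y = cos φ sin λ, z = sin φ).
The central angle between the endpoints is δ = arccos(p₁·p₂) ≈ 1.565 rad (89.7°). The total great-circle distance is δ·R ≈ 1.565 × 6371 ≈ 9971 km, so the target fraction is f = 3500/9971 ≈ 0.351.
Interpolate at f ≈ 0.351 with slerp weights a = sin((1−f)δ)/sin δ ≈ 0.850, b = sin(fδ)/sin δ ≈ 0.522.
p = a·p₁ + b·p₂ ≈ (0.696, -0.453, -0.557); φ = arcsin(p_z) ≈ -33.87°, λ = atan2(p_y, p_x) ≈ -33.08°.

≈ (34°S, 33°W)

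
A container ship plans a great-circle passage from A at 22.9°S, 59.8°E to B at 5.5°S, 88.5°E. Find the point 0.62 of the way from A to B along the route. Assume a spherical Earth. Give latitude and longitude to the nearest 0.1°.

Convert each endpoint to a unit vector on the sphere (x = cos φ cos λ, y = cos φ sin λ, z = sin φ).
The central angle between the endpoints is δ = arccos(p₁·p₂) ≈ 0.571 rad (32.7°).
Interpolate at f = 0.62 with slerp weights a = sin((1−f)δ)/sin δ ≈ 0.398, b = sin(fδ)/sin δ ≈ 0.641.
p = a·p₁ + b·p₂ ≈ (0.201, 0.955, -0.216); φ = arcsin(p_z) ≈ -12.50°, λ = atan2(p_y, p_x) ≈ 78.10°.

≈ 12.5°S, 78.1°E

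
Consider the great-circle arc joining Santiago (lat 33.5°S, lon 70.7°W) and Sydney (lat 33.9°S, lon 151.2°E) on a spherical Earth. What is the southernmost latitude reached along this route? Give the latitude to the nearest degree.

≈ 62°S

The great circle lies in the plane with unit normal n̂ = (p₁ × p₂)/|p₁ × p₂|.
Here n̂_z ≈ -0.472; the vertex latitude is φ_max = arccos|n̂_z| ≈ 61.8°.
Check via Clairaut: cos φ_max = |cos φ₁| · sin C = cos(33.5°)·sin(145.5°) ≈ 0.472, again giving ≈ 61.8°.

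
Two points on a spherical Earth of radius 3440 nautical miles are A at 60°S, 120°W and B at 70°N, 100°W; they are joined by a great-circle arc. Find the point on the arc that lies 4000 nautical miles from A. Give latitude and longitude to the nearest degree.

The haversine formula gives a central angle δ ≈ 2.282 rad (130.8°) between the endpoints. The total great-circle distance is δ·R ≈ 2.282 × 3440 ≈ 7852 nmi, so the target fraction is f = 4000/7852 ≈ 0.509.
Interpolate at f ≈ 0.509 with slerp weights a = sin((1−f)δ)/sin δ ≈ 1.188, b = sin(fδ)/sin δ ≈ 1.212.
p = a·p₁ + b·p₂ ≈ (-0.369, -0.923, 0.110); φ = arcsin(p_z) ≈ 6.31°, λ = atan2(p_y, p_x) ≈ -111.80°.

≈ 6°N, 112°W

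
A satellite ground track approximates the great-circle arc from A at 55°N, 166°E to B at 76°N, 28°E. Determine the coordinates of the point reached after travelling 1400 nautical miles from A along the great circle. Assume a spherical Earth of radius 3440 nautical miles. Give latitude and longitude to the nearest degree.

≈ 77°N, 143°E

From cos δ = sin φ₁ sin φ₂ + cos φ₁ cos φ₂ cos Δλ, the central angle is δ ≈ 0.807 rad (46.2°). The total great-circle distance is δ·R ≈ 0.807 × 3440 ≈ 2776 nmi, so the target fraction is f = 1400/2776 ≈ 0.504.
Interpolate at f ≈ 0.504 with slerp weights a = sin((1−f)δ)/sin δ ≈ 0.539, b = sin(fδ)/sin δ ≈ 0.548.
p = a·p₁ + b·p₂ ≈ (-0.183, 0.137, 0.974); φ = arcsin(p_z) ≈ 76.78°, λ = atan2(p_y, p_x) ≈ 143.17°.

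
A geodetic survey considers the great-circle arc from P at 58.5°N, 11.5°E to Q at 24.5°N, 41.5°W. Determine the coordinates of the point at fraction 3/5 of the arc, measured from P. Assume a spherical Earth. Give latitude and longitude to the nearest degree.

≈ 41°N, 27°W

Write both endpoints as unit vectors p₁, p₂ with components (cos φ cos λ, cos φ sin λ, sin φ).
The central angle between the endpoints is δ = arccos(p₁·p₂) ≈ 0.877 rad (50.2°).
Interpolate at f = 3/5 with slerp weights a = sin((1−f)δ)/sin δ ≈ 0.447, b = sin(fδ)/sin δ ≈ 0.653.
p = a·p₁ + b·p₂ ≈ (0.674, -0.347, 0.652); φ = arcsin(p_z) ≈ 40.69°, λ = atan2(p_y, p_x) ≈ -27.26°.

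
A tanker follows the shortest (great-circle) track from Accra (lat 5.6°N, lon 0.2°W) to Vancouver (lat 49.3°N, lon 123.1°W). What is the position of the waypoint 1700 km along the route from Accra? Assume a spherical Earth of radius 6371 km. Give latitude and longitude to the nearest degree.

≈ lat 18°N, lon 9°W

Convert each endpoint to a unit vector on the sphere (x = cos φ cos λ, y = cos φ sin λ, z = sin φ).
The central angle between the endpoints is δ = arccos(p₁·p₂) ≈ 1.853 rad (106.2°). The total great-circle distance is δ·R ≈ 1.853 × 6371 ≈ 11806 km, so the target fraction is f = 1700/11806 ≈ 0.144.
Interpolate at f ≈ 0.144 with slerp weights a = sin((1−f)δ)/sin δ ≈ 1.041, b = sin(fδ)/sin δ ≈ 0.275.
p = a·p₁ + b·p₂ ≈ (0.938, -0.154, 0.310); φ = arcsin(p_z) ≈ 18.04°, λ = atan2(p_y, p_x) ≈ -9.30°.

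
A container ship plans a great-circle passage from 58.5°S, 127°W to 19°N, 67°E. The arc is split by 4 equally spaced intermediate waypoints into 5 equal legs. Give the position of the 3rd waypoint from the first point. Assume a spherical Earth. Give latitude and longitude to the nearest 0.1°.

≈ 35.6°S, 78.3°E

Write both endpoints as unit vectors p₁, p₂ with components (cos φ cos λ, cos φ sin λ, sin φ).
The central angle between the endpoints is δ = arccos(p₁·p₂) ≈ 2.429 rad (139.2°).
Interpolate at f = 3/5 with slerp weights a = sin((1−f)δ)/sin δ ≈ 1.264, b = sin(fδ)/sin δ ≈ 1.521.
p = a·p₁ + b·p₂ ≈ (0.164, 0.796, -0.583); φ = arcsin(p_z) ≈ -35.63°, λ = atan2(p_y, p_x) ≈ 78.34°.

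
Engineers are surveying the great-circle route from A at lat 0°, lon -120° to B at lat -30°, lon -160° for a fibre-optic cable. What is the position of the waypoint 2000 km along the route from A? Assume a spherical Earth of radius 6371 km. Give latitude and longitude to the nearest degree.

≈ lat -12°, lon -134°

Convert each endpoint to a unit vector on the sphere (x = cos φ cos λ, y = cos φ sin λ, z = sin φ).
The central angle between the endpoints is δ = arccos(p₁·p₂) ≈ 0.845 rad (48.4°). The total great-circle distance is δ·R ≈ 0.845 × 6371 ≈ 5386 km, so the target fraction is f = 2000/5386 ≈ 0.371.
Interpolate at f ≈ 0.371 with slerp weights a = sin((1−f)δ)/sin δ ≈ 0.677, b = sin(fδ)/sin δ ≈ 0.413.
p = a·p₁ + b·p₂ ≈ (-0.675, -0.709, -0.206); φ = arcsin(p_z) ≈ -11.91°, λ = atan2(p_y, p_x) ≈ -133.58°.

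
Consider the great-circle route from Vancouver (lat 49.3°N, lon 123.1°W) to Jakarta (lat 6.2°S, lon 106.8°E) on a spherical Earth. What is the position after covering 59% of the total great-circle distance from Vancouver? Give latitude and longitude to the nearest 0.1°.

≈ lat 33.0°N, lon 138.1°E

Write both endpoints as unit vectors p₁, p₂ with components (cos φ cos λ, cos φ sin λ, sin φ).
The central angle between the endpoints is δ = arccos(p₁·p₂) ≈ 2.094 rad (120.0°).
Interpolate at f = 0.59 with slerp weights a = sin((1−f)δ)/sin δ ≈ 0.874, b = sin(fδ)/sin δ ≈ 1.090.
p = a·p₁ + b·p₂ ≈ (-0.624, 0.560, 0.545); φ = arcsin(p_z) ≈ 33.00°, λ = atan2(p_y, p_x) ≈ 138.10°.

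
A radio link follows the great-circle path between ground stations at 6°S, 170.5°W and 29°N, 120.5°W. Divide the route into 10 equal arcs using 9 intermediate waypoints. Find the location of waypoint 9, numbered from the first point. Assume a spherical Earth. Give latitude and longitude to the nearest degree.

≈ 26°N, 126°W

Convert each endpoint to a unit vector on the sphere (x = cos φ cos λ, y = cos φ sin λ, z = sin φ).
The central angle between the endpoints is δ = arccos(p₁·p₂) ≈ 1.037 rad (59.4°).
Interpolate at f = 9/10 with slerp weights a = sin((1−f)δ)/sin δ ≈ 0.120, b = sin(fδ)/sin δ ≈ 0.933.
p = a·p₁ + b·p₂ ≈ (-0.532, -0.723, 0.440); φ = arcsin(p_z) ≈ 26.10°, λ = atan2(p_y, p_x) ≈ -126.36°.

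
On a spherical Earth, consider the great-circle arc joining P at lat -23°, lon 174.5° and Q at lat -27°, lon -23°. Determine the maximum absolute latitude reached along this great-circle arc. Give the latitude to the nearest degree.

≈ -72°

The great circle lies in the plane with unit normal n̂ = (p₁ × p₂)/|p₁ × p₂|.
Here n̂_z ≈ +0.310; the vertex latitude is φ_max = arccos|n̂_z| ≈ 72.0°.
Check via Clairaut: cos φ_max = |cos φ₁| · sin C = cos(23.0°)·sin(160.3°) ≈ 0.310, again giving ≈ 72.0°.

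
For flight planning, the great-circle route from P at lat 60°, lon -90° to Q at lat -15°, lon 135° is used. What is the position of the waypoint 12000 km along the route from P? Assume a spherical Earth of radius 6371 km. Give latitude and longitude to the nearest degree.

≈ lat 0°, lon 142°

Write both endpoints as unit vectors p₁, p₂ with components (cos φ cos λ, cos φ sin λ, sin φ).
The central angle between the endpoints is δ = arccos(p₁·p₂) ≈ 2.172 rad (124.4°). The total great-circle distance is δ·R ≈ 2.172 × 6371 ≈ 13838 km, so the target fraction is f = 12000/13838 ≈ 0.867.
Interpolate at f ≈ 0.867 with slerp weights a = sin((1−f)δ)/sin δ ≈ 0.345, b = sin(fδ)/sin δ ≈ 1.154.
p = a·p₁ + b·p₂ ≈ (-0.788, 0.616, 0.000); φ = arcsin(p_z) ≈ 0.01°, λ = atan2(p_y, p_x) ≈ 142.01°.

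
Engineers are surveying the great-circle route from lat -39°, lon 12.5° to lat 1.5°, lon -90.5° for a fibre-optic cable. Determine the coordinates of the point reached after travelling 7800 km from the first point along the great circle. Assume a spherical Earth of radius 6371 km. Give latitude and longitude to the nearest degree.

≈ lat -18°, lon -66°

Write both endpoints as unit vectors p₁, p₂ with components (cos φ cos λ, cos φ sin λ, sin φ).
The central angle between the endpoints is δ = arccos(p₁·p₂) ≈ 1.763 rad (101.0°). The total great-circle distance is δ·R ≈ 1.763 × 6371 ≈ 11233 km, so the target fraction is f = 7800/11233 ≈ 0.694.
Interpolate at f ≈ 0.694 with slerp weights a = sin((1−f)δ)/sin δ ≈ 0.523, b = sin(fδ)/sin δ ≈ 0.958.
p = a·p₁ + b·p₂ ≈ (0.388, -0.870, -0.304); φ = arcsin(p_z) ≈ -17.70°, λ = atan2(p_y, p_x) ≈ -65.94°.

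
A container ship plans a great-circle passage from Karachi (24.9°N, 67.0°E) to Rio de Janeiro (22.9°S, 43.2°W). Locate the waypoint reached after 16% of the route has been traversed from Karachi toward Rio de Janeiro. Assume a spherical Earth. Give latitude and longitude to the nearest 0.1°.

Convert each endpoint to a unit vector on the sphere (x = cos φ cos λ, y = cos φ sin λ, z = sin φ).
The central angle between the endpoints is δ = arccos(p₁·p₂) ≈ 2.040 rad (116.9°).
Interpolate at f = 0.16 with slerp weights a = sin((1−f)δ)/sin δ ≈ 1.110, b = sin(fδ)/sin δ ≈ 0.360.
p = a·p₁ + b·p₂ ≈ (0.635, 0.700, 0.327); φ = arcsin(p_z) ≈ 19.11°, λ = atan2(p_y, p_x) ≈ 47.79°.

≈ (19.1°N, 47.8°E)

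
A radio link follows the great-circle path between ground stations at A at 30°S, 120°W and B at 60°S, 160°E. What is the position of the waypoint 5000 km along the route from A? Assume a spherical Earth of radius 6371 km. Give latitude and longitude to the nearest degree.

≈ 59°S, 171°W

Convert each endpoint to a unit vector on the sphere (x = cos φ cos λ, y = cos φ sin λ, z = sin φ).
The central angle between the endpoints is δ = arccos(p₁·p₂) ≈ 1.038 rad (59.5°). The total great-circle distance is δ·R ≈ 1.038 × 6371 ≈ 6611 km, so the target fraction is f = 5000/6611 ≈ 0.756.
Interpolate at f ≈ 0.756 with slerp weights a = sin((1−f)δ)/sin δ ≈ 0.291, b = sin(fδ)/sin δ ≈ 0.821.
p = a·p₁ + b·p₂ ≈ (-0.511, -0.078, -0.856); φ = arcsin(p_z) ≈ -58.86°, λ = atan2(p_y, p_x) ≈ -171.37°.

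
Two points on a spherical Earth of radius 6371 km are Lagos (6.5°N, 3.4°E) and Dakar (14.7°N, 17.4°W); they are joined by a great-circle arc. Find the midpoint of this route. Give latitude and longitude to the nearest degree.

Convert each endpoint to a unit vector on the sphere (x = cos φ cos λ, y = cos φ sin λ, z = sin φ).
The central angle between the endpoints is δ = arccos(p₁·p₂) ≈ 0.384 rad (22.0°).
Interpolate at f = 1/2 with slerp weights a = sin((1−f)δ)/sin δ ≈ 0.509, b = sin(fδ)/sin δ ≈ 0.509.
p = a·p₁ + b·p₂ ≈ (0.975, -0.117, 0.187); φ = arcsin(p_z) ≈ 10.77°, λ = atan2(p_y, p_x) ≈ -6.86°.

≈ 11°N, 7°W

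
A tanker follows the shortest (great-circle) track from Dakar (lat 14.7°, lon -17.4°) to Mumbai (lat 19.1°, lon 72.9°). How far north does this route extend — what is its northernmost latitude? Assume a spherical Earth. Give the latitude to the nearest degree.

The great circle lies in the plane with unit normal n̂ = (p₁ × p₂)/|p₁ × p₂|.
Here n̂_z ≈ +0.917; the vertex latitude is φ_max = arccos|n̂_z| ≈ 23.5°.

≈ 24°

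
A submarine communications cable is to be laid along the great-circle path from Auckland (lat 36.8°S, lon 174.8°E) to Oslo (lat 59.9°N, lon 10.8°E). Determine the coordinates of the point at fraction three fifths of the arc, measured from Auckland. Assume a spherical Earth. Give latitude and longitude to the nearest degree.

≈ lat 52°N, lon 143°E

Write both endpoints as unit vectors p₁, p₂ with components (cos φ cos λ, cos φ sin λ, sin φ).
The central angle between the endpoints is δ = arccos(p₁·p₂) ≈ 2.700 rad (154.7°).
Interpolate at f = 3/5 with slerp weights a = sin((1−f)δ)/sin δ ≈ 2.066, b = sin(fδ)/sin δ ≈ 2.339.
p = a·p₁ + b·p₂ ≈ (-0.495, 0.370, 0.786); φ = arcsin(p_z) ≈ 51.84°, λ = atan2(p_y, p_x) ≈ 143.24°.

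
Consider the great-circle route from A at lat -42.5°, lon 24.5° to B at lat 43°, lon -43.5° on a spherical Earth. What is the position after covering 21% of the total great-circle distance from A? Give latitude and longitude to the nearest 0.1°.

From cos δ = sin φ₁ sin φ₂ + cos φ₁ cos φ₂ cos Δλ, the central angle is δ ≈ 1.833 rad (105.0°).
Interpolate at f = 0.21 with slerp weights a = sin((1−f)δ)/sin δ ≈ 1.027, b = sin(fδ)/sin δ ≈ 0.389.
p = a·p₁ + b·p₂ ≈ (0.895, 0.118, -0.429); φ = arcsin(p_z) ≈ -25.41°, λ = atan2(p_y, p_x) ≈ 7.54°.

≈ lat -25.4°, lon 7.5°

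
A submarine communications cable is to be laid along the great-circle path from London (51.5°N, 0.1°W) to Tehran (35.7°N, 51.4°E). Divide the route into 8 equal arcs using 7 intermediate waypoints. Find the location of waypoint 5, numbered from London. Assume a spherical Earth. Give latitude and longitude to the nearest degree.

Write both endpoints as unit vectors p₁, p₂ with components (cos φ cos λ, cos φ sin λ, sin φ).
The central angle between the endpoints is δ = arccos(p₁·p₂) ≈ 0.690 rad (39.5°).
Interpolate at f = 5/8 with slerp weights a = sin((1−f)δ)/sin δ ≈ 0.402, b = sin(fδ)/sin δ ≈ 0.657.
p = a·p₁ + b·p₂ ≈ (0.583, 0.416, 0.698); φ = arcsin(p_z) ≈ 44.25°, λ = atan2(p_y, p_x) ≈ 35.53°.

≈ 44°N, 36°E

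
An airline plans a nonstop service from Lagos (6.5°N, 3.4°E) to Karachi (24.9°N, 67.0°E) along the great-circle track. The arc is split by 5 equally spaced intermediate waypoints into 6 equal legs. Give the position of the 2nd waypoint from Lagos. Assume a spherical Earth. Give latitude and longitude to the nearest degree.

The haversine formula gives a central angle δ ≈ 1.106 rad (63.4°) between the endpoints.
Interpolate at f = 2/6 with slerp weights a = sin((1−f)δ)/sin δ ≈ 0.752, b = sin(fδ)/sin δ ≈ 0.403.
p = a·p₁ + b·p₂ ≈ (0.889, 0.381, 0.255); φ = arcsin(p_z) ≈ 14.77°, λ = atan2(p_y, p_x) ≈ 23.20°.

≈ 15°N, 23°E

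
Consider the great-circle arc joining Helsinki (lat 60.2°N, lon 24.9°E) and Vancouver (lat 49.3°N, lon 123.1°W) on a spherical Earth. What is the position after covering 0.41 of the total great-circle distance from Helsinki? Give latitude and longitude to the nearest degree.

≈ lat 79°N, lon 44°W

The haversine formula gives a central angle δ ≈ 1.178 rad (67.5°) between the endpoints.
Interpolate at f = 0.41 with slerp weights a = sin((1−f)δ)/sin δ ≈ 0.693, b = sin(fδ)/sin δ ≈ 0.503.
p = a·p₁ + b·p₂ ≈ (0.133, -0.130, 0.983); φ = arcsin(p_z) ≈ 79.28°, λ = atan2(p_y, p_x) ≈ -44.15°.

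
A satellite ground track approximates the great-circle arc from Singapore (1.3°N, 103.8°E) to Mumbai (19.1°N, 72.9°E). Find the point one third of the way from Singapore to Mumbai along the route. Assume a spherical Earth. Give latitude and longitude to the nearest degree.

From cos δ = sin φ₁ sin φ₂ + cos φ₁ cos φ₂ cos Δλ, the central angle is δ ≈ 0.613 rad (35.1°).
Interpolate at f = 1/3 with slerp weights a = sin((1−f)δ)/sin δ ≈ 0.691, b = sin(fδ)/sin δ ≈ 0.353.
p = a·p₁ + b·p₂ ≈ (-0.067, 0.989, 0.131); φ = arcsin(p_z) ≈ 7.53°, λ = atan2(p_y, p_x) ≈ 93.86°.

≈ (8°N, 94°E)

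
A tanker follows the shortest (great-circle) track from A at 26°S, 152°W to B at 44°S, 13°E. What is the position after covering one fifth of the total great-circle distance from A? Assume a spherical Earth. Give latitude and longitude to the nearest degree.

From cos δ = sin φ₁ sin φ₂ + cos φ₁ cos φ₂ cos Δλ, the central angle is δ ≈ 1.897 rad (108.7°).
Interpolate at f = 1/5 with slerp weights a = sin((1−f)δ)/sin δ ≈ 1.054, b = sin(fδ)/sin δ ≈ 0.391.
p = a·p₁ + b·p₂ ≈ (-0.562, -0.381, -0.734); φ = arcsin(p_z) ≈ -47.18°, λ = atan2(p_y, p_x) ≈ -145.85°.

≈ 47°S, 146°W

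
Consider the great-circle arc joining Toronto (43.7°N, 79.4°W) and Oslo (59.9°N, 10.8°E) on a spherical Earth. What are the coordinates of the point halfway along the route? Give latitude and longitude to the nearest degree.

≈ 61°N, 45°W

Convert each endpoint to a unit vector on the sphere (x = cos φ cos λ, y = cos φ sin λ, z = sin φ).
The central angle between the endpoints is δ = arccos(p₁·p₂) ≈ 0.932 rad (53.4°).
Interpolate at f = 1/2 with slerp weights a = sin((1−f)δ)/sin δ ≈ 0.560, b = sin(fδ)/sin δ ≈ 0.560.
p = a·p₁ + b·p₂ ≈ (0.350, -0.345, 0.871); φ = arcsin(p_z) ≈ 60.55°, λ = atan2(p_y, p_x) ≈ -44.59°.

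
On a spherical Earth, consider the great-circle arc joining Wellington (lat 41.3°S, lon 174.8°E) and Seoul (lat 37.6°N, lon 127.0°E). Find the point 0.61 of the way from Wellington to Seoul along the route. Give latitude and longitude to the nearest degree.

Convert each endpoint to a unit vector on the sphere (x = cos φ cos λ, y = cos φ sin λ, z = sin φ).
The central angle between the endpoints is δ = arccos(p₁·p₂) ≈ 1.574 rad (90.2°).
Interpolate at f = 0.61 with slerp weights a = sin((1−f)δ)/sin δ ≈ 0.576, b = sin(fδ)/sin δ ≈ 0.819.
p = a·p₁ + b·p₂ ≈ (-0.821, 0.558, 0.120); φ = arcsin(p_z) ≈ 6.87°, λ = atan2(p_y, p_x) ≈ 145.84°.

≈ lat 7°N, lon 146°E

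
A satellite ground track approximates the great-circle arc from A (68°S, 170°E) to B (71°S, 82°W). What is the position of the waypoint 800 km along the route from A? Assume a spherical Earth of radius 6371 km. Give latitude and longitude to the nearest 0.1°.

≈ (73.4°S, 175.5°W)

From cos δ = sin φ₁ sin φ₂ + cos φ₁ cos φ₂ cos Δλ, the central angle is δ ≈ 0.575 rad (33.0°). The total great-circle distance is δ·R ≈ 0.575 × 6371 ≈ 3666 km, so the target fraction is f = 800/3666 ≈ 0.218.
Interpolate at f ≈ 0.218 with slerp weights a = sin((1−f)δ)/sin δ ≈ 0.799, b = sin(fδ)/sin δ ≈ 0.230.
p = a·p₁ + b·p₂ ≈ (-0.284, -0.022, -0.958); φ = arcsin(p_z) ≈ -73.43°, λ = atan2(p_y, p_x) ≈ -175.53°.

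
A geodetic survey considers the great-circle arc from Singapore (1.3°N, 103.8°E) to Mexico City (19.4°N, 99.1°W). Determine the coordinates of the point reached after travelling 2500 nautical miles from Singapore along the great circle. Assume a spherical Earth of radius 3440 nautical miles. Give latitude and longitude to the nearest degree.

≈ 28°N, 137°E

The haversine formula gives a central angle δ ≈ 2.608 rad (149.4°) between the endpoints. The total great-circle distance is δ·R ≈ 2.608 × 3440 ≈ 8972 nmi, so the target fraction is f = 2500/8972 ≈ 0.279.
Interpolate at f ≈ 0.279 with slerp weights a = sin((1−f)δ)/sin δ ≈ 1.873, b = sin(fδ)/sin δ ≈ 1.307.
p = a·p₁ + b·p₂ ≈ (-0.642, 0.601, 0.477); φ = arcsin(p_z) ≈ 28.46°, λ = atan2(p_y, p_x) ≈ 136.87°.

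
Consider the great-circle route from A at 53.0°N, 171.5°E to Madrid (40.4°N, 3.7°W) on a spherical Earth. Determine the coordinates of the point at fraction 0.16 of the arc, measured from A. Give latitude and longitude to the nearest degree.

≈ 67°N, 169°E

Convert each endpoint to a unit vector on the sphere (x = cos φ cos λ, y = cos φ sin λ, z = sin φ).
The central angle between the endpoints is δ = arccos(p₁·p₂) ≈ 1.510 rad (86.5°).
Interpolate at f = 0.16 with slerp weights a = sin((1−f)δ)/sin δ ≈ 0.956, b = sin(fδ)/sin δ ≈ 0.240.
p = a·p₁ + b·p₂ ≈ (-0.387, 0.073, 0.919); φ = arcsin(p_z) ≈ 66.80°, λ = atan2(p_y, p_x) ≈ 169.28°.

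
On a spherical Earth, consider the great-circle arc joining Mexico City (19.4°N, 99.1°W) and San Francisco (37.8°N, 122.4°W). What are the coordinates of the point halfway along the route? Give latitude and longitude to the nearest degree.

Convert each endpoint to a unit vector on the sphere (x = cos φ cos λ, y = cos φ sin λ, z = sin φ).
The central angle between the endpoints is δ = arccos(p₁·p₂) ≈ 0.478 rad (27.4°).
Interpolate at f = 1/2 with slerp weights a = sin((1−f)δ)/sin δ ≈ 0.515, b = sin(fδ)/sin δ ≈ 0.515.
p = a·p₁ + b·p₂ ≈ (-0.295, -0.823, 0.486); φ = arcsin(p_z) ≈ 29.10°, λ = atan2(p_y, p_x) ≈ -109.71°.

≈ 29°N, 110°W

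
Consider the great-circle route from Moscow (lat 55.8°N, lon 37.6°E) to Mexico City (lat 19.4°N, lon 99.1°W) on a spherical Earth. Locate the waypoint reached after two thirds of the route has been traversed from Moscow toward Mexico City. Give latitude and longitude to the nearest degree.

≈ lat 48°N, lon 81°W

Convert each endpoint to a unit vector on the sphere (x = cos φ cos λ, y = cos φ sin λ, z = sin φ).
The central angle between the endpoints is δ = arccos(p₁·p₂) ≈ 1.682 rad (96.4°).
Interpolate at f = 2/3 with slerp weights a = sin((1−f)δ)/sin δ ≈ 0.535, b = sin(fδ)/sin δ ≈ 0.906.
p = a·p₁ + b·p₂ ≈ (0.103, -0.661, 0.744); φ = arcsin(p_z) ≈ 48.04°, λ = atan2(p_y, p_x) ≈ -81.13°.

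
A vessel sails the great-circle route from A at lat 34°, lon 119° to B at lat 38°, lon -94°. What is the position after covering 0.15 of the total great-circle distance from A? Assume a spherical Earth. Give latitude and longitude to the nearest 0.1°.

≈ lat 47.4°, lon 128.8°

The haversine formula gives a central angle δ ≈ 1.776 rad (101.7°) between the endpoints.
Interpolate at f = 0.15 with slerp weights a = sin((1−f)δ)/sin δ ≈ 1.019, b = sin(fδ)/sin δ ≈ 0.269.
p = a·p₁ + b·p₂ ≈ (-0.425, 0.528, 0.736); φ = arcsin(p_z) ≈ 47.36°, λ = atan2(p_y, p_x) ≈ 128.81°.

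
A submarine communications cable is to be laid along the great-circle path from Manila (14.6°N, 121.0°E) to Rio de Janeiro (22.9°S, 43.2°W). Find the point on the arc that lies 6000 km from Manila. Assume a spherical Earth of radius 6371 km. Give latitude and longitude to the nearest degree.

≈ (15°S, 75°E)

Write both endpoints as unit vectors p₁, p₂ with components (cos φ cos λ, cos φ sin λ, sin φ).
The central angle between the endpoints is δ = arccos(p₁·p₂) ≈ 2.843 rad (162.9°). The total great-circle distance is δ·R ≈ 2.843 × 6371 ≈ 18115 km, so the target fraction is f = 6000/18115 ≈ 0.331.
Interpolate at f ≈ 0.331 with slerp weights a = sin((1−f)δ)/sin δ ≈ 3.218, b = sin(fδ)/sin δ ≈ 2.752.
p = a·p₁ + b·p₂ ≈ (0.244, 0.935, -0.259); φ = arcsin(p_z) ≈ -15.04°, λ = atan2(p_y, p_x) ≈ 75.39°.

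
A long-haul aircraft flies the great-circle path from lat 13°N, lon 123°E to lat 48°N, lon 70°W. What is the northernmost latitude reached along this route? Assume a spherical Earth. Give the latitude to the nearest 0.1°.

≈ 80.4°N

The great circle lies in the plane with unit normal n̂ = (p₁ × p₂)/|p₁ × p₂|.
Here n̂_z ≈ +0.166; the vertex latitude is φ_max = arccos|n̂_z| ≈ 80.4°.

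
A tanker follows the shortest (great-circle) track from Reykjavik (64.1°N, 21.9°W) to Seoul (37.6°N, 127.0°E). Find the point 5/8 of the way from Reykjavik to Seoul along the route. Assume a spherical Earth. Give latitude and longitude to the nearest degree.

Write both endpoints as unit vectors p₁, p₂ with components (cos φ cos λ, cos φ sin λ, sin φ).
The central angle between the endpoints is δ = arccos(p₁·p₂) ≈ 1.316 rad (75.4°).
Interpolate at f = 5/8 with slerp weights a = sin((1−f)δ)/sin δ ≈ 0.489, b = sin(fδ)/sin δ ≈ 0.757.
p = a·p₁ + b·p₂ ≈ (-0.163, 0.399, 0.902); φ = arcsin(p_z) ≈ 64.45°, λ = atan2(p_y, p_x) ≈ 112.16°.

≈ (64°N, 112°E)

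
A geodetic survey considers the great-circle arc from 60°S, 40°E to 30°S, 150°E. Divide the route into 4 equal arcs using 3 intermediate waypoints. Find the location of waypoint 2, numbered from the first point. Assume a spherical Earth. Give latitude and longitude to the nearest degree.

≈ 58°S, 116°E

The haversine formula gives a central angle δ ≈ 1.282 rad (73.4°) between the endpoints.
Interpolate at f = 2/4 with slerp weights a = sin((1−f)δ)/sin δ ≈ 0.624, b = sin(fδ)/sin δ ≈ 0.624.
p = a·p₁ + b·p₂ ≈ (-0.229, 0.471, -0.852); φ = arcsin(p_z) ≈ -58.44°, λ = atan2(p_y, p_x) ≈ 115.94°.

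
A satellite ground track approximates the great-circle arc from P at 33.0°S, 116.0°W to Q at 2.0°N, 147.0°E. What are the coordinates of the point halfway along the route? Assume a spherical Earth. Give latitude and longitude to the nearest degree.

≈ 23°S, 170°W

Write both endpoints as unit vectors p₁, p₂ with components (cos φ cos λ, cos φ sin λ, sin φ).
The central angle between the endpoints is δ = arccos(p₁·p₂) ≈ 1.692 rad (97.0°).
Interpolate at f = 1/2 with slerp weights a = sin((1−f)δ)/sin δ ≈ 0.754, b = sin(fδ)/sin δ ≈ 0.754.
p = a·p₁ + b·p₂ ≈ (-0.910, -0.158, -0.384); φ = arcsin(p_z) ≈ -22.61°, λ = atan2(p_y, p_x) ≈ -170.14°.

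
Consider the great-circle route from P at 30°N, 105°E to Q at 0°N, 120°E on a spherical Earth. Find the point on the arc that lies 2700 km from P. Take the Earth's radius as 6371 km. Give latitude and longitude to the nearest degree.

≈ 8°N, 116°E

Write both endpoints as unit vectors p₁, p₂ with components (cos φ cos λ, cos φ sin λ, sin φ).
The central angle between the endpoints is δ = arccos(p₁·p₂) ≈ 0.580 rad (33.2°). The total great-circle distance is δ·R ≈ 0.580 × 6371 ≈ 3695 km, so the target fraction is f = 2700/3695 ≈ 0.731.
Interpolate at f ≈ 0.731 with slerp weights a = sin((1−f)δ)/sin δ ≈ 0.284, b = sin(fδ)/sin δ ≈ 0.750.
p = a·p₁ + b·p₂ ≈ (-0.439, 0.887, 0.142); φ = arcsin(p_z) ≈ 8.16°, λ = atan2(p_y, p_x) ≈ 116.32°.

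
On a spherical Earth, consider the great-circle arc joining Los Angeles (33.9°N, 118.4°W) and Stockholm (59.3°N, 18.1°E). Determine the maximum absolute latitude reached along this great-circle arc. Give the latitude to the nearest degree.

The great circle lies in the plane with unit normal n̂ = (p₁ × p₂)/|p₁ × p₂|.
Here n̂_z ≈ +0.296; the vertex latitude is φ_max = arccos|n̂_z| ≈ 72.8°.

≈ 73°N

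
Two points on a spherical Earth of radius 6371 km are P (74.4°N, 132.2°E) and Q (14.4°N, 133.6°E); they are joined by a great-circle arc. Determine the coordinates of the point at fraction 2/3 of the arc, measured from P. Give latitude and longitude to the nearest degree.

The haversine formula gives a central angle δ ≈ 1.047 rad (60.0°) between the endpoints.
Interpolate at f = 2/3 with slerp weights a = sin((1−f)δ)/sin δ ≈ 0.395, b = sin(fδ)/sin δ ≈ 0.742.
p = a·p₁ + b·p₂ ≈ (-0.567, 0.599, 0.565); φ = arcsin(p_z) ≈ 34.40°, λ = atan2(p_y, p_x) ≈ 133.42°.

≈ (34°N, 133°E)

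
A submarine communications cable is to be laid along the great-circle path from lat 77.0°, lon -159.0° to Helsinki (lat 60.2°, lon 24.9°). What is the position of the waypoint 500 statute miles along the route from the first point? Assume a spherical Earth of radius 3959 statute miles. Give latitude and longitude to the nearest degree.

Convert each endpoint to a unit vector on the sphere (x = cos φ cos λ, y = cos φ sin λ, z = sin φ).
The central angle between the endpoints is δ = arccos(p₁·p₂) ≈ 0.747 rad (42.8°). The total great-circle distance is δ·R ≈ 0.747 × 3959 ≈ 2956 mi, so the target fraction is f = 500/2956 ≈ 0.169.
Interpolate at f ≈ 0.169 with slerp weights a = sin((1−f)δ)/sin δ ≈ 0.856, b = sin(fδ)/sin δ ≈ 0.185.
p = a·p₁ + b·p₂ ≈ (-0.096, -0.030, 0.995); φ = arcsin(p_z) ≈ 84.22°, λ = atan2(p_y, p_x) ≈ -162.57°.

≈ lat 84°, lon -163°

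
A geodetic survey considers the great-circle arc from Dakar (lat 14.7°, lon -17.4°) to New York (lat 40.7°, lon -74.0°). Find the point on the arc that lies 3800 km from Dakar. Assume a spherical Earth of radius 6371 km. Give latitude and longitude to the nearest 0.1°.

≈ lat 33.8°, lon -48.8°

From cos δ = sin φ₁ sin φ₂ + cos φ₁ cos φ₂ cos Δλ, the central angle is δ ≈ 0.965 rad (55.3°). The total great-circle distance is δ·R ≈ 0.965 × 6371 ≈ 6150 km, so the target fraction is f = 3800/6150 ≈ 0.618.
Interpolate at f ≈ 0.618 with slerp weights a = sin((1−f)δ)/sin δ ≈ 0.439, b = sin(fδ)/sin δ ≈ 0.683.
p = a·p₁ + b·p₂ ≈ (0.548, -0.625, 0.557); φ = arcsin(p_z) ≈ 33.83°, λ = atan2(p_y, p_x) ≈ -48.77°.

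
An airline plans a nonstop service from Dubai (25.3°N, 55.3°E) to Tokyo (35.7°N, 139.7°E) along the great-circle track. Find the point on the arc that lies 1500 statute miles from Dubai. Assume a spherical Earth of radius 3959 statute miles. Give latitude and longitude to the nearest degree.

≈ (35°N, 78°E)

From cos δ = sin φ₁ sin φ₂ + cos φ₁ cos φ₂ cos Δλ, the central angle is δ ≈ 1.244 rad (71.3°). The total great-circle distance is δ·R ≈ 1.244 × 3959 ≈ 4925 mi, so the target fraction is f = 1500/4925 ≈ 0.305.
Interpolate at f ≈ 0.305 with slerp weights a = sin((1−f)δ)/sin δ ≈ 0.804, b = sin(fδ)/sin δ ≈ 0.391.
p = a·p₁ + b·p₂ ≈ (0.172, 0.803, 0.571); φ = arcsin(p_z) ≈ 34.85°, λ = atan2(p_y, p_x) ≈ 77.92°.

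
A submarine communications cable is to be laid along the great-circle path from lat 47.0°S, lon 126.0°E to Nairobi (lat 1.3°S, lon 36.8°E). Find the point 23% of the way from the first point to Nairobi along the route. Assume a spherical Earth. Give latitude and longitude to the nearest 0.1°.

The haversine formula gives a central angle δ ≈ 1.545 rad (88.5°) between the endpoints.
Interpolate at f = 0.23 with slerp weights a = sin((1−f)δ)/sin δ ≈ 0.928, b = sin(fδ)/sin δ ≈ 0.348.
p = a·p₁ + b·p₂ ≈ (-0.094, 0.721, -0.687); φ = arcsin(p_z) ≈ -43.39°, λ = atan2(p_y, p_x) ≈ 97.40°.

≈ lat 43.4°S, lon 97.4°E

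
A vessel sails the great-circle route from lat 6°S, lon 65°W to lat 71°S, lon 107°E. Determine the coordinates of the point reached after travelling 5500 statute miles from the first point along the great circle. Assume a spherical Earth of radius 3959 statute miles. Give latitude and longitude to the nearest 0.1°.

Write both endpoints as unit vectors p₁, p₂ with components (cos φ cos λ, cos φ sin λ, sin φ).
The central angle between the endpoints is δ = arccos(p₁·p₂) ≈ 1.794 rad (102.8°). The total great-circle distance is δ·R ≈ 1.794 × 3959 ≈ 7104 mi, so the target fraction is f = 5500/7104 ≈ 0.774.
Interpolate at f ≈ 0.774 with slerp weights a = sin((1−f)δ)/sin δ ≈ 0.404, b = sin(fδ)/sin δ ≈ 1.009.
p = a·p₁ + b·p₂ ≈ (0.074, -0.050, -0.996); φ = arcsin(p_z) ≈ -84.87°, λ = atan2(p_y, p_x) ≈ -34.27°.

≈ lat 84.9°S, lon 34.3°W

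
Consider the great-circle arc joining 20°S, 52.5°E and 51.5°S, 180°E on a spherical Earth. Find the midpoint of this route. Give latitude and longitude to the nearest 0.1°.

Convert each endpoint to a unit vector on the sphere (x = cos φ cos λ, y = cos φ sin λ, z = sin φ).
The central angle between the endpoints is δ = arccos(p₁·p₂) ≈ 1.659 rad (95.1°).
Interpolate at f = 1/2 with slerp weights a = sin((1−f)δ)/sin δ ≈ 0.741, b = sin(fδ)/sin δ ≈ 0.741.
p = a·p₁ + b·p₂ ≈ (-0.037, 0.552, -0.833); φ = arcsin(p_z) ≈ -56.40°, λ = atan2(p_y, p_x) ≈ 93.87°.

≈ 56.4°S, 93.9°E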